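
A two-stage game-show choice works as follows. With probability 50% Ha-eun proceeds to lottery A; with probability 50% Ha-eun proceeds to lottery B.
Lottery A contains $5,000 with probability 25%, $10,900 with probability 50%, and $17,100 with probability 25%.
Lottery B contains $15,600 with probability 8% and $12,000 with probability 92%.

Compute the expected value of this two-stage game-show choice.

EV(A) = 0.25 × 5000 + 0.5 × 10900 + 0.25 × 17100 = 1250 + 5450 + 4275 = 10975
EV(B) = 0.08 × 15600 + 0.92 × 12000 = 1248 + 11040 = 12288
Overall = 0.5 × 10975 + 0.5 × 12288 = 5487.5 + 6144 = 11631.5

$11,631.50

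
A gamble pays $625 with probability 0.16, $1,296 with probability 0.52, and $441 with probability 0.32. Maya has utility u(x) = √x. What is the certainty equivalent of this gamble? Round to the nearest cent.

E[u] = 0.16·√625 + 0.52·√1296 + 0.32·√441 = 0.16·25 + 0.52·36 + 0.32·21 = 29.44
CE = (29.44)² = 866.7136

$866.71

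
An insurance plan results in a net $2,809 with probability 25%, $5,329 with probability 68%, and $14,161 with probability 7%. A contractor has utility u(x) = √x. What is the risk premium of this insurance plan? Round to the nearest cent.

$244.95

E[u] = 0.25·√2809 + 0.68·√5329 + 0.07·√14161 = 0.25·53 + 0.68·73 + 0.07·119 = 71.22
CE = (71.22)² = 5072.2884
Risk premium = EV − CE = 5317.24 − 5072.2884 = 244.9516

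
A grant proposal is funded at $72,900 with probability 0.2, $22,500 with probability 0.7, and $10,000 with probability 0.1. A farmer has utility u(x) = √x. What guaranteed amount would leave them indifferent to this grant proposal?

E[u] = 0.2·√72900 + 0.7·√22500 + 0.1·√10000 = 0.2·270 + 0.7·150 + 0.1·100 = 169
CE = (169)² = 28561

$28,561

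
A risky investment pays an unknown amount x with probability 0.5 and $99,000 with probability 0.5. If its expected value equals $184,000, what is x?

x = $269,000

0.5·x + 0.5·99000 = 184000
0.5·x = 184000 − 49500 = 134500
x = 134500 / 0.5 = 269000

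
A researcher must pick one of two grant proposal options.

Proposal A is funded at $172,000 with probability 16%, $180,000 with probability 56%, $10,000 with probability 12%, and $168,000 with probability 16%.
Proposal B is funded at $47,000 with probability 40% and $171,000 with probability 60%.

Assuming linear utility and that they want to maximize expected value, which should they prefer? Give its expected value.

Proposal A = 0.16 × 172000 + 0.56 × 180000 + 0.12 × 10000 + 0.16 × 168000 = 27520 + 100800 + 1200 + 26880 = 156400
Proposal B = 0.4 × 47000 + 0.6 × 171000 = 18800 + 102600 = 121400

Proposal A ($156,400)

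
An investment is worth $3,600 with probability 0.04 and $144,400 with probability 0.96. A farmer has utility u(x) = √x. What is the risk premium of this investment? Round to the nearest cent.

E[u] = 0.04·√3600 + 0.96·√144400 = 0.04·60 + 0.96·380 = 367.2
CE = (367.2)² = 134835.84
Risk premium = EV − CE = 138768 − 134835.84 = 3932.16

$3,932.16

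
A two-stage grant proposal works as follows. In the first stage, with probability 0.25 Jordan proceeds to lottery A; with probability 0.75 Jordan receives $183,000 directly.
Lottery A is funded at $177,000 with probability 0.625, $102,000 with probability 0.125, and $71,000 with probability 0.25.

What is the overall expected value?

EV(A) = 0.625 × 177000 + 0.125 × 102000 + 0.25 × 71000 = 110625 + 12750 + 17750 = 141125
Branch B: 183000 (certain)
Overall = 0.25 × 141125 + 0.75 × 183000 = 35281.25 + 137250 = 172531.25

$172,531.25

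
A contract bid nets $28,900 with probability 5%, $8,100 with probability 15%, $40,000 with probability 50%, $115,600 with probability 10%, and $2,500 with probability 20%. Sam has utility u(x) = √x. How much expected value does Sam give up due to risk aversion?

$7,164

E[u] = 0.05·√28900 + 0.15·√8100 + 0.5·√40000 + 0.1·√115600 + 0.2·√2500 = 0.05·170 + 0.15·90 + 0.5·200 + 0.1·340 + 0.2·50 = 166
CE = (166)² = 27556
Risk premium = EV − CE = 34720 − 27556 = 7164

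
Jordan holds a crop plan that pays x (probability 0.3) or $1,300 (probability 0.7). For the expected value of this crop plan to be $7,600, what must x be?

x = $22,300

0.3·x + 0.7·1300 = 7600
0.3·x = 7600 − 910 = 6690
x = 6690 / 0.3 = 22300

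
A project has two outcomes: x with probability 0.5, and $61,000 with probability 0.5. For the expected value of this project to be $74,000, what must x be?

x = $87,000

0.5·x + 0.5·61000 = 74000
0.5·x = 74000 − 30500 = 43500
x = 43500 / 0.5 = 87000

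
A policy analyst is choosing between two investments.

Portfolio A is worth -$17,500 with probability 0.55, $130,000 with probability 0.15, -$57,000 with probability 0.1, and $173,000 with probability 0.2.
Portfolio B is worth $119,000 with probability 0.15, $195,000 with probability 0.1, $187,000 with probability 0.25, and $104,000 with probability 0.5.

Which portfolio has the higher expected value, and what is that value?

Portfolio A = 0.55 × (-17500) + 0.15 × 130000 + 0.1 × (-57000) + 0.2 × 173000 = -9625 + 19500 − 5700 + 34600 = 38775
Portfolio B = 0.15 × 119000 + 0.1 × 195000 + 0.25 × 187000 + 0.5 × 104000 = 17850 + 19500 + 46750 + 52000 = 136100

Portfolio B ($136,100)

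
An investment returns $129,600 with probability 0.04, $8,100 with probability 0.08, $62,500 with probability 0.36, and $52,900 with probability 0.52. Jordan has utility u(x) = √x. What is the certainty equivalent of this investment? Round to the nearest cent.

$53,453.44

E[u] = 0.04·√129600 + 0.08·√8100 + 0.36·√62500 + 0.52·√52900 = 0.04·360 + 0.08·90 + 0.36·250 + 0.52·230 = 231.2
CE = (231.2)² = 53453.44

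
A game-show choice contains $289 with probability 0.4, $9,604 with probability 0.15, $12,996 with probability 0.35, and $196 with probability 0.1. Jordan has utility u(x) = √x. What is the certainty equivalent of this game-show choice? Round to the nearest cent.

$3,943.84

E[u] = 0.4·√289 + 0.15·√9604 + 0.35·√12996 + 0.1·√196 = 0.4·17 + 0.15·98 + 0.35·114 + 0.1·14 = 62.8
CE = (62.8)² = 3943.84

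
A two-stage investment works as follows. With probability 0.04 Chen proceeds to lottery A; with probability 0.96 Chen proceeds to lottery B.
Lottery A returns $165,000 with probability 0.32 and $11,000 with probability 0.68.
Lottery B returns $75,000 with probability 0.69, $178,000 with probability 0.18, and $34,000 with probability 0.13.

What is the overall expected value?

$87,092.80

EV(A) = 0.32 × 165000 + 0.68 × 11000 = 52800 + 7480 = 60280
EV(B) = 0.69 × 75000 + 0.18 × 178000 + 0.13 × 34000 = 51750 + 32040 + 4420 = 88210
Overall = 0.04 × 60280 + 0.96 × 88210 = 2411.2 + 84681.6 = 87092.8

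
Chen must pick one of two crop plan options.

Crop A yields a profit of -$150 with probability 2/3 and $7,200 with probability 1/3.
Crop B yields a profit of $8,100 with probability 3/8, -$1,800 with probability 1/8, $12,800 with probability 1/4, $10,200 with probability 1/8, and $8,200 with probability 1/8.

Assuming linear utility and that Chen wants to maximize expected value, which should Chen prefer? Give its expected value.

Crop A = 2/3 × (-150) + 1/3 × 7200 = -100 + 2400 = 2300
Crop B = 3/8 × 8100 + 1/8 × (-1800) + 1/4 × 12800 + 1/8 × 10200 + 1/8 × 8200 = 3037.5 − 225 + 3200 + 1275 + 1025 = 8312.5

Crop B ($8,312.50)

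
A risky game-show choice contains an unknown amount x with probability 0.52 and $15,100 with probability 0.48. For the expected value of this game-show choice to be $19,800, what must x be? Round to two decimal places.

0.52·x + 0.48·15100 = 19800
0.52·x = 19800 − 7248 = 12552
x = 12552 / 0.52 = 24138.4615

x = $24,138.46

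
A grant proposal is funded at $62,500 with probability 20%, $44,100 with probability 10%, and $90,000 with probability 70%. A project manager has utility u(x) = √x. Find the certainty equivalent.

$78,961

E[u] = 0.2·√62500 + 0.1·√44100 + 0.7·√90000 = 0.2·250 + 0.1·210 + 0.7·300 = 281
CE = (281)² = 78961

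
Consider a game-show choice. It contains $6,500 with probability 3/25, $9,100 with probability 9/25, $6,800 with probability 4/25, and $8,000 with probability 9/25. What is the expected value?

$8,024

EV = 3/25 × 6500 + 9/25 × 9100 + 4/25 × 6800 + 9/25 × 8000 = 780 + 3276 + 1088 + 2880 = 8024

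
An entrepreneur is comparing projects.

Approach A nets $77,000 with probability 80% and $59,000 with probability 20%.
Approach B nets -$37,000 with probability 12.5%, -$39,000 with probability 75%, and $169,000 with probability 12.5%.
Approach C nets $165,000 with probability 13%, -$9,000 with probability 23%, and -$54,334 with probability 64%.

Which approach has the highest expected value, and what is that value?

Approach A = 0.8 × 77000 + 0.2 × 59000 = 61600 + 11800 = 73400
Approach B = 0.125 × (-37000) + 0.75 × (-39000) + 0.125 × 169000 = -4625 − 29250 + 21125 = -12750
Approach C = 0.13 × 165000 + 0.23 × (-9000) + 0.64 × (-54334) = 21450 − 2070 − 34773.76 = -15393.76

Approach A ($73,400)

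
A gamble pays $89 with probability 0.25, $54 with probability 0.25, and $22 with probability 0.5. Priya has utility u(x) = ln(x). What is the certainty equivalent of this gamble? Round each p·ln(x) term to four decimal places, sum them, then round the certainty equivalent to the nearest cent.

E[u] = 0.25·ln(89) + 0.25·ln(54) + 0.5·ln(22) = 1.1222 + 0.9972 + 1.5455 = 3.6649
CE = e^3.6649 ≈ 39.05

$39.05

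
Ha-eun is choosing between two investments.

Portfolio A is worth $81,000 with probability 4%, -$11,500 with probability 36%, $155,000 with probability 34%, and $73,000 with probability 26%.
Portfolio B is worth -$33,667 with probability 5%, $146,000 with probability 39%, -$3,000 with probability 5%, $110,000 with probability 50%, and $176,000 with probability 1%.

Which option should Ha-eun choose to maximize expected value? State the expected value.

Portfolio B ($111,866.65)

Portfolio A = 0.04 × 81000 + 0.36 × (-11500) + 0.34 × 155000 + 0.26 × 73000 = 3240 − 4140 + 52700 + 18980 = 70780
Portfolio B = 0.05 × (-33667) + 0.39 × 146000 + 0.05 × (-3000) + 0.5 × 110000 + 0.01 × 176000 = -1683.35 + 56940 − 150 + 55000 + 1760 = 111866.65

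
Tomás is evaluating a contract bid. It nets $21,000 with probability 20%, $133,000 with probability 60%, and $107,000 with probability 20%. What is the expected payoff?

EV = 0.2 × 21000 + 0.6 × 133000 + 0.2 × 107000 = 4200 + 79800 + 21400 = 105400

$105,400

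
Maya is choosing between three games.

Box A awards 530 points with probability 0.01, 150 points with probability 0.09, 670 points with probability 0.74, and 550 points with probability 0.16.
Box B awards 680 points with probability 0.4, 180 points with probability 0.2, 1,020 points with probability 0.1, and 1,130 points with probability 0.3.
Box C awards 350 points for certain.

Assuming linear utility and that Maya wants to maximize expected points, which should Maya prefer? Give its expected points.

Box B (749 points)

Box A = 0.01 × 530 + 0.09 × 150 + 0.74 × 670 + 0.16 × 550 = 5.3 + 13.5 + 495.8 + 88 = 602.6
Box B = 0.4 × 680 + 0.2 × 180 + 0.1 × 1020 + 0.3 × 1130 = 272 + 36 + 102 + 339 = 749
Box C: 350 (certain)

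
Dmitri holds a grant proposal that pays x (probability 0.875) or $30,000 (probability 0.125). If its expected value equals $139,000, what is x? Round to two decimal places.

0.875·x + 0.125·30000 = 139000
0.875·x = 139000 − 3750 = 135250
x = 135250 / 0.875 = 154571.4286

x = $154,571.43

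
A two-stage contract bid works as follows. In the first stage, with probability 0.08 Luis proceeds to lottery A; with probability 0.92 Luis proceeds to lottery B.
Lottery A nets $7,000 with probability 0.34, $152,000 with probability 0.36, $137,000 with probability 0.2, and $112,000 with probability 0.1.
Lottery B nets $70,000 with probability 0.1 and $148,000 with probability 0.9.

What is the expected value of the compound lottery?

EV(A) = 0.34 × 7000 + 0.36 × 152000 + 0.2 × 137000 + 0.1 × 112000 = 2380 + 54720 + 27400 + 11200 = 95700
EV(B) = 0.1 × 70000 + 0.9 × 148000 = 7000 + 133200 = 140200
Overall = 0.08 × 95700 + 0.92 × 140200 = 7656 + 128984 = 136640

$136,640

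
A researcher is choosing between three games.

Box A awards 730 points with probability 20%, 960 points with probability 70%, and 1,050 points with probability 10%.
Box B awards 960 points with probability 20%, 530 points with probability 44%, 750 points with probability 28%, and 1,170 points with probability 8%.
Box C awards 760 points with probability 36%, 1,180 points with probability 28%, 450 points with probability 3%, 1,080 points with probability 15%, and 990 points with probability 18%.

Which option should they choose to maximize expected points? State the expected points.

Box C (957.7 points)

Box A = 0.2 × 730 + 0.7 × 960 + 0.1 × 1050 = 146 + 672 + 105 = 923
Box B = 0.2 × 960 + 0.44 × 530 + 0.28 × 750 + 0.08 × 1170 = 192 + 233.2 + 210 + 93.6 = 728.8
Box C = 0.36 × 760 + 0.28 × 1180 + 0.03 × 450 + 0.15 × 1080 + 0.18 × 990 = 273.6 + 330.4 + 13.5 + 162 + 178.2 = 957.7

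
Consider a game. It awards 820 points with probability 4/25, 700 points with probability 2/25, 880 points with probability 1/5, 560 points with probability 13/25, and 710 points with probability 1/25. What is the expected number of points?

EV = 4/25 × 820 + 2/25 × 700 + 1/5 × 880 + 13/25 × 560 + 1/25 × 710 = 131.2 + 56 + 176 + 291.2 + 28.4 = 682.8

682.8 points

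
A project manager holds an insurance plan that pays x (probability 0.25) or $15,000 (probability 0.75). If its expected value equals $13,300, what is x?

0.25·x + 0.75·15000 = 13300
0.25·x = 13300 − 11250 = 2050
x = 2050 / 0.25 = 8200

x = $8,200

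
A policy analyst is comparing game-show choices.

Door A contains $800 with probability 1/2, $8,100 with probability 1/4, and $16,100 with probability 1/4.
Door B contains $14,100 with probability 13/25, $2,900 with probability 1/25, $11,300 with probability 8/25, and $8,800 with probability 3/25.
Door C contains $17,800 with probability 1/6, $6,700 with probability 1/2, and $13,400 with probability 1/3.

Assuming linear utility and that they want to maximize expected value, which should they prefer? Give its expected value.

Door A = 1/2 × 800 + 1/4 × 8100 + 1/4 × 16100 = 400 + 2025 + 4025 = 6450
Door B = 13/25 × 14100 + 1/25 × 2900 + 8/25 × 11300 + 3/25 × 8800 = 7332 + 116 + 3616 + 1056 = 12120
Door C = 1/6 × 17800 + 1/2 × 6700 + 1/3 × 13400 = 2966.6667 + 3350 + 4466.6667 = 10783.3333

Door B ($12,120)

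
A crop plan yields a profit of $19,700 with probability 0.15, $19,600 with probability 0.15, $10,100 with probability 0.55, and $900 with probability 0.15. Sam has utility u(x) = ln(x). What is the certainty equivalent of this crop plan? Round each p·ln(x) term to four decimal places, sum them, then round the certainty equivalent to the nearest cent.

$8,581.81

E[u] = 0.15·ln(19700) + 0.15·ln(19600) + 0.55·ln(10100) + 0.15·ln(900) = 1.4833 + 1.4825 + 5.0712 + 1.0204 = 9.0574
CE = e^9.0574 ≈ 8581.81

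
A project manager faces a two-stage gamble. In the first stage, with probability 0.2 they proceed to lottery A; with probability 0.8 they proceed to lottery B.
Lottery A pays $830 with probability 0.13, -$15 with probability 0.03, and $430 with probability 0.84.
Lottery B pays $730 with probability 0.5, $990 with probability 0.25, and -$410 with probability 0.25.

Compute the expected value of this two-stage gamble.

EV(A) = 0.13 × 830 + 0.03 × (-15) + 0.84 × 430 = 107.9 − 0.45 + 361.2 = 468.65
EV(B) = 0.5 × 730 + 0.25 × 990 + 0.25 × (-410) = 365 + 247.5 − 102.5 = 510
Overall = 0.2 × 468.65 + 0.8 × 510 = 93.73 + 408 = 501.73

$501.73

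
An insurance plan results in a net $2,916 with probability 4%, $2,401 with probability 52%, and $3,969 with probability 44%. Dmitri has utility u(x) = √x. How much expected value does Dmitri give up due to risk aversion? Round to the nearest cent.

$46.79

E[u] = 0.04·√2916 + 0.52·√2401 + 0.44·√3969 = 0.04·54 + 0.52·49 + 0.44·63 = 55.36
CE = (55.36)² = 3064.7296
Risk premium = EV − CE = 3111.52 − 3064.7296 = 46.7904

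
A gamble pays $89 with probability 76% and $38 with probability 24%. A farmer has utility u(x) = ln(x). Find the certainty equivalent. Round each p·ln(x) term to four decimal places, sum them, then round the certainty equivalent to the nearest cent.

E[u] = 0.76·ln(89) + 0.24·ln(38) = 3.4114 + 0.8730 = 4.2844
CE = e^4.2844 ≈ 72.56

$72.56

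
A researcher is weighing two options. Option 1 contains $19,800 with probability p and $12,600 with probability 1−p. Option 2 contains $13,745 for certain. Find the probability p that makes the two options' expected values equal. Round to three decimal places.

p·19800 + (1−p)·12600 = 13745
7200p + 12600 = 13745
p = (13745 − 12600) / 7200

p = 0.159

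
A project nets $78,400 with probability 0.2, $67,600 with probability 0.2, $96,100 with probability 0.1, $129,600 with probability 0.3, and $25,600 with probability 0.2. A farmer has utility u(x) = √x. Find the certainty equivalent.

$77,841

E[u] = 0.2·√78400 + 0.2·√67600 + 0.1·√96100 + 0.3·√129600 + 0.2·√25600 = 0.2·280 + 0.2·260 + 0.1·310 + 0.3·360 + 0.2·160 = 279
CE = (279)² = 77841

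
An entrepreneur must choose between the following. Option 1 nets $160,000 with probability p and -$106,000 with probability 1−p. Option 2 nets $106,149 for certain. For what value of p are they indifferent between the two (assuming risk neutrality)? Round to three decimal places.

p·160000 + (1−p)·(-106000) = 106149
266000p − 106000 = 106149
p = (106149 + 106000) / 266000

p = 0.798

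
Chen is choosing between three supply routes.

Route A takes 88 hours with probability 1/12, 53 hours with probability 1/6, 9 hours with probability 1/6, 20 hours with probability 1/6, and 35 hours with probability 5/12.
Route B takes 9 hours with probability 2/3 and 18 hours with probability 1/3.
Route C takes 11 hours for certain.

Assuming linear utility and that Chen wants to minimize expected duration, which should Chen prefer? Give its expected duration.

Route C (11 hours)

Route A = 1/12 × 88 + 1/6 × 53 + 1/6 × 9 + 1/6 × 20 + 5/12 × 35 = 7.3333 + 8.8333 + 1.5 + 3.3333 + 14.5833 = 35.5833
Route B = 2/3 × 9 + 1/3 × 18 = 6 + 6 = 12
Route C: 11 (certain)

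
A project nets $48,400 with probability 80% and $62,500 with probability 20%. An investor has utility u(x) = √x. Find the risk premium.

$144

E[u] = 0.8·√48400 + 0.2·√62500 = 0.8·220 + 0.2·250 = 226
CE = (226)² = 51076
Risk premium = EV − CE = 51220 − 51076 = 144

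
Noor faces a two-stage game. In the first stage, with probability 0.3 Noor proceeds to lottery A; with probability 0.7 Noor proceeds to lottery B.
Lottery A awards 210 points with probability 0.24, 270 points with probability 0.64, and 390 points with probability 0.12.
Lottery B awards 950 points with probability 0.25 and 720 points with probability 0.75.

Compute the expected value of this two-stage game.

EV(A) = 0.24 × 210 + 0.64 × 270 + 0.12 × 390 = 50.4 + 172.8 + 46.8 = 270
EV(B) = 0.25 × 950 + 0.75 × 720 = 237.5 + 540 = 777.5
Overall = 0.3 × 270 + 0.7 × 777.5 = 81 + 544.25 = 625.25

625.25 points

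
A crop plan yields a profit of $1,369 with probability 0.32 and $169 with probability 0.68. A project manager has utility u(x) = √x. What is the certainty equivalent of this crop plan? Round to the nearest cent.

$427.66

E[u] = 0.32·√1369 + 0.68·√169 = 0.32·37 + 0.68·13 = 20.68
CE = (20.68)² = 427.6624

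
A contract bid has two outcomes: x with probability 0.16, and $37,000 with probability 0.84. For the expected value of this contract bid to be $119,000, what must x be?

0.16·x + 0.84·37000 = 119000
0.16·x = 119000 − 31080 = 87920
x = 87920 / 0.16 = 549500

x = $549,500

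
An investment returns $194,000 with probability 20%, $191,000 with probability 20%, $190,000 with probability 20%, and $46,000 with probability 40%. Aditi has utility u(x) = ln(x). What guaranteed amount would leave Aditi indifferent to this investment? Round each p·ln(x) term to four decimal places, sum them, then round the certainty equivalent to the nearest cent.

$108,304.29

E[u] = 0.2·ln(194000) + 0.2·ln(191000) + 0.2·ln(190000) + 0.4·ln(46000) = 2.4351 + 2.4320 + 2.4310 + 4.2946 = 11.5927
CE = e^11.5927 ≈ 108304.29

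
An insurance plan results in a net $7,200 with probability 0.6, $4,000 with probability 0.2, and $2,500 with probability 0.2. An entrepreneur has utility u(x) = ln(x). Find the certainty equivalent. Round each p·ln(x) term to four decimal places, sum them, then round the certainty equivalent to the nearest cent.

E[u] = 0.6·ln(7200) + 0.2·ln(4000) + 0.2·ln(2500) = 5.3291 + 1.6588 + 1.5648 = 8.5527
CE = e^8.5527 ≈ 5180.72

$5,180.72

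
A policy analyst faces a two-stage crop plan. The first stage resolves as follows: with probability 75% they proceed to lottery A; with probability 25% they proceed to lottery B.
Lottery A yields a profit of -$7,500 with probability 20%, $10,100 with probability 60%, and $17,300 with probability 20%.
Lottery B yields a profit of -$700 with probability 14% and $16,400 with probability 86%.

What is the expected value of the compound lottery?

EV(A) = 0.2 × (-7500) + 0.6 × 10100 + 0.2 × 17300 = -1500 + 6060 + 3460 = 8020
EV(B) = 0.14 × (-700) + 0.86 × 16400 = -98 + 14104 = 14006
Overall = 0.75 × 8020 + 0.25 × 14006 = 6015 + 3501.5 = 9516.5

$9,516.50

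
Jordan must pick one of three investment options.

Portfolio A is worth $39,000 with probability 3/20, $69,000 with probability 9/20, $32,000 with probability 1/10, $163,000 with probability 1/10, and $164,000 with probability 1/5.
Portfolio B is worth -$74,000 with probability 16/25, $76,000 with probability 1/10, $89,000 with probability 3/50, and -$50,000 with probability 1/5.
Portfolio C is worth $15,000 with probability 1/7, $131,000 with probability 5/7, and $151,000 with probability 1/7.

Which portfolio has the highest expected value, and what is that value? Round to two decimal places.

Portfolio C ($117,285.71)

Portfolio A = 3/20 × 39000 + 9/20 × 69000 + 1/10 × 32000 + 1/10 × 163000 + 1/5 × 164000 = 5850 + 31050 + 3200 + 16300 + 32800 = 89200
Portfolio B = 16/25 × (-74000) + 1/10 × 76000 + 3/50 × 89000 + 1/5 × (-50000) = -47360 + 7600 + 5340 − 10000 = -44420
Portfolio C = 1/7 × 15000 + 5/7 × 131000 + 1/7 × 151000 = 2142.8571 + 93571.4286 + 21571.4286 = 117285.7143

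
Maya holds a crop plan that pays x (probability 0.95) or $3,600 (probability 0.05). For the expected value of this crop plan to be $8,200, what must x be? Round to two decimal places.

x = $8,442.11

0.95·x + 0.05·3600 = 8200
0.95·x = 8200 − 180 = 8020
x = 8020 / 0.95 = 8442.1053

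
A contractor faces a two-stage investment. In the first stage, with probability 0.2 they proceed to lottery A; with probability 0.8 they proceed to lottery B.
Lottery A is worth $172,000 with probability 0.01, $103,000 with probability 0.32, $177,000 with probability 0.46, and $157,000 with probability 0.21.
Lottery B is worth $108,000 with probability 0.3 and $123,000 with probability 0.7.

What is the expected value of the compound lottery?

$124,614

EV(A) = 0.01 × 172000 + 0.32 × 103000 + 0.46 × 177000 + 0.21 × 157000 = 1720 + 32960 + 81420 + 32970 = 149070
EV(B) = 0.3 × 108000 + 0.7 × 123000 = 32400 + 86100 = 118500
Overall = 0.2 × 149070 + 0.8 × 118500 = 29814 + 94800 = 124614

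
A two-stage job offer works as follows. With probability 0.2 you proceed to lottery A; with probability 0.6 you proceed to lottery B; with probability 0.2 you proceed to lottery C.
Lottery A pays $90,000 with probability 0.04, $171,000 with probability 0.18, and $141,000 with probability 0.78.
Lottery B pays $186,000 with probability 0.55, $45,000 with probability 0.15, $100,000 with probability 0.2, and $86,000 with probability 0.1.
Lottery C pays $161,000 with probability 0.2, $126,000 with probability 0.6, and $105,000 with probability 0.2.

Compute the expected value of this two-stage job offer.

EV(A) = 0.04 × 90000 + 0.18 × 171000 + 0.78 × 141000 = 3600 + 30780 + 109980 = 144360
EV(B) = 0.55 × 186000 + 0.15 × 45000 + 0.2 × 100000 + 0.1 × 86000 = 102300 + 6750 + 20000 + 8600 = 137650
EV(C) = 0.2 × 161000 + 0.6 × 126000 + 0.2 × 105000 = 32200 + 75600 + 21000 = 128800
Overall = 0.2 × 144360 + 0.6 × 137650 + 0.2 × 128800 = 28872 + 82590 + 25760 = 137222

$137,222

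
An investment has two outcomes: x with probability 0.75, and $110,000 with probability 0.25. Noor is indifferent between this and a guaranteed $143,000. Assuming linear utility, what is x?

0.75·x + 0.25·110000 = 143000
0.75·x = 143000 − 27500 = 115500
x = 115500 / 0.75 = 154000

x = $154,000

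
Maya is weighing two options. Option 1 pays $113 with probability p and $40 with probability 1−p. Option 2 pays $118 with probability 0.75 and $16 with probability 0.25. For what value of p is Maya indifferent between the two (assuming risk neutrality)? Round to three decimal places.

EV(Option 2) = 0.75 × 118 + 0.25 × 16 = 88.5 + 4 = 92.5
p·113 + (1−p)·40 = 92.5
73p + 40 = 92.5
p = (92.5 − 40) / 73

p = 0.719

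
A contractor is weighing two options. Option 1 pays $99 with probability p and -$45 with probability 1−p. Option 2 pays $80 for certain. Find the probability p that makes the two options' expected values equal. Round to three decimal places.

p = 0.868

p·99 + (1−p)·(-45) = 80
144p − 45 = 80
p = (80 + 45) / 144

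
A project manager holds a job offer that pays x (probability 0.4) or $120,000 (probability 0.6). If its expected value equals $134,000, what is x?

0.4·x + 0.6·120000 = 134000
0.4·x = 134000 − 72000 = 62000
x = 62000 / 0.4 = 155000

x = $155,000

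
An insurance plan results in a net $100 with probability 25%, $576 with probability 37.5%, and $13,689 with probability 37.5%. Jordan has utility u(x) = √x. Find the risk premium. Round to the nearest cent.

$2,307.98

E[u] = 0.25·√100 + 0.375·√576 + 0.375·√13689 = 0.25·10 + 0.375·24 + 0.375·117 = 55.375
CE = (55.375)² = 3066.390625
Risk premium = EV − CE = 5374.375 − 3066.390625 = 2307.984375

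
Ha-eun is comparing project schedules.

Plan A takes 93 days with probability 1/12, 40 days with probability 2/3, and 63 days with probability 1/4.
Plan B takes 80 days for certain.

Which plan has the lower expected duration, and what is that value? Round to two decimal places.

Plan A (50.17 days)

Plan A = 1/12 × 93 + 2/3 × 40 + 1/4 × 63 = 7.75 + 26.6667 + 15.75 = 50.1667
Plan B: 80 (certain)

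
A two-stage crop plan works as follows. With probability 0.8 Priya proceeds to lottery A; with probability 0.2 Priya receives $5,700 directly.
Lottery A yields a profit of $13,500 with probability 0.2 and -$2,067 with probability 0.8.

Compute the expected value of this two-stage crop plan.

$1,977.12

EV(A) = 0.2 × 13500 + 0.8 × (-2067) = 2700 − 1653.6 = 1046.4
Branch B: 5700 (certain)
Overall = 0.8 × 1046.4 + 0.2 × 5700 = 837.12 + 1140 = 1977.12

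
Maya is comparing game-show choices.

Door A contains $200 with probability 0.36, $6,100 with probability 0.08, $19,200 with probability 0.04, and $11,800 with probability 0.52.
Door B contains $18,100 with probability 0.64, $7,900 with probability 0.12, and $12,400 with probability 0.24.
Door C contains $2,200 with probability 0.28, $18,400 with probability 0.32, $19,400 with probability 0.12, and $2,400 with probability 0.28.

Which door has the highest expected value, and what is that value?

Door B ($15,508)

Door A = 0.36 × 200 + 0.08 × 6100 + 0.04 × 19200 + 0.52 × 11800 = 72 + 488 + 768 + 6136 = 7464
Door B = 0.64 × 18100 + 0.12 × 7900 + 0.24 × 12400 = 11584 + 948 + 2976 = 15508
Door C = 0.28 × 2200 + 0.32 × 18400 + 0.12 × 19400 + 0.28 × 2400 = 616 + 5888 + 2328 + 672 = 9504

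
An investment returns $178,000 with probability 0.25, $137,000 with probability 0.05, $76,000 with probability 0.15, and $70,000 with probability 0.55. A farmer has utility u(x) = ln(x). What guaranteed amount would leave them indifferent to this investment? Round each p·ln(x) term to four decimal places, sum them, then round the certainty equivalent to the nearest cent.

E[u] = 0.25·ln(178000) + 0.05·ln(137000) + 0.15·ln(76000) + 0.55·ln(70000) = 3.0224 + 0.5914 + 1.6858 + 6.1359 = 11.4355
CE = e^11.4355 ≈ 92549.60

$92,549.60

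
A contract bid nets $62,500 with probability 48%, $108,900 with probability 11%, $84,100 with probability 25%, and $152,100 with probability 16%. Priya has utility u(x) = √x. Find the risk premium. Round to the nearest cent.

$2,542.56

E[u] = 0.48·√62500 + 0.11·√108900 + 0.25·√84100 + 0.16·√152100 = 0.48·250 + 0.11·330 + 0.25·290 + 0.16·390 = 291.2
CE = (291.2)² = 84797.44
Risk premium = EV − CE = 87340 − 84797.44 = 2542.56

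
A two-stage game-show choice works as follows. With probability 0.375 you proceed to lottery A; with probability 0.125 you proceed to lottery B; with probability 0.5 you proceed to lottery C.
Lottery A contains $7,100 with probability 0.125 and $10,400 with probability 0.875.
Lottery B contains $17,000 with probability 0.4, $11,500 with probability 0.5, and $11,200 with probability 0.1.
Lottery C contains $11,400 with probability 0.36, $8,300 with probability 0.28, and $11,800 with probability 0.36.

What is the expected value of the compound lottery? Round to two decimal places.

EV(A) = 0.125 × 7100 + 0.875 × 10400 = 887.5 + 9100 = 9987.5
EV(B) = 0.4 × 17000 + 0.5 × 11500 + 0.1 × 11200 = 6800 + 5750 + 1120 = 13670
EV(C) = 0.36 × 11400 + 0.28 × 8300 + 0.36 × 11800 = 4104 + 2324 + 4248 = 10676
Overall = 0.375 × 9987.5 + 0.125 × 13670 + 0.5 × 10676 = 3745.3125 + 1708.75 + 5338 = 10792.0625

$10,792.06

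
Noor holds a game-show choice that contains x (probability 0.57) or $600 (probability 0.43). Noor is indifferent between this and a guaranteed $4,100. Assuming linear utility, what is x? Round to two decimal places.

x = $6,740.35

0.57·x + 0.43·600 = 4100
0.57·x = 4100 − 258 = 3842
x = 3842 / 0.57 = 6740.3509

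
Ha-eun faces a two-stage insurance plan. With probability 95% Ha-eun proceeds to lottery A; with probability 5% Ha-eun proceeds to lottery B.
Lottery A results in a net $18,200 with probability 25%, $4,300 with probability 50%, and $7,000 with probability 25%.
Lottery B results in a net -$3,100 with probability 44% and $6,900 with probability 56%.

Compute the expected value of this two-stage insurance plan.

$8,152.50

EV(A) = 0.25 × 18200 + 0.5 × 4300 + 0.25 × 7000 = 4550 + 2150 + 1750 = 8450
EV(B) = 0.44 × (-3100) + 0.56 × 6900 = -1364 + 3864 = 2500
Overall = 0.95 × 8450 + 0.05 × 2500 = 8027.5 + 125 = 8152.5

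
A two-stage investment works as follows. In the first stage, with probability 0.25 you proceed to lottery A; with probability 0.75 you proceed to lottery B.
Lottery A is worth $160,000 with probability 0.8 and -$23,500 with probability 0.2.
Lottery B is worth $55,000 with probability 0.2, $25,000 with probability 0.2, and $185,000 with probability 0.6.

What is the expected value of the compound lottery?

EV(A) = 0.8 × 160000 + 0.2 × (-23500) = 128000 − 4700 = 123300
EV(B) = 0.2 × 55000 + 0.2 × 25000 + 0.6 × 185000 = 11000 + 5000 + 111000 = 127000
Overall = 0.25 × 123300 + 0.75 × 127000 = 30825 + 95250 = 126075

$126,075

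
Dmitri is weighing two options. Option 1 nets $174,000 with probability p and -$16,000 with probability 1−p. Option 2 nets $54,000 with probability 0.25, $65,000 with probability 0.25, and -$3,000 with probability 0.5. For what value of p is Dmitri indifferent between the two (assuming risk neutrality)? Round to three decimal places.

p = 0.233

EV(Option 2) = 0.25 × 54000 + 0.25 × 65000 + 0.5 × (-3000) = 13500 + 16250 − 1500 = 28250
p·174000 + (1−p)·(-16000) = 28250
190000p − 16000 = 28250
p = (28250 + 16000) / 190000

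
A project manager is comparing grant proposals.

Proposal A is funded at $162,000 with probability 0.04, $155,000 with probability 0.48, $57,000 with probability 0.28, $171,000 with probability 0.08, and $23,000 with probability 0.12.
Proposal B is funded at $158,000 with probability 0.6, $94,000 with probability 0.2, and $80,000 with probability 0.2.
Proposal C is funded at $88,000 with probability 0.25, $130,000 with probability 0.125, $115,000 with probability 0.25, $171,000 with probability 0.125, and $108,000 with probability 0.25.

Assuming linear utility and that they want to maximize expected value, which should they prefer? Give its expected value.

Proposal A = 0.04 × 162000 + 0.48 × 155000 + 0.28 × 57000 + 0.08 × 171000 + 0.12 × 23000 = 6480 + 74400 + 15960 + 13680 + 2760 = 113280
Proposal B = 0.6 × 158000 + 0.2 × 94000 + 0.2 × 80000 = 94800 + 18800 + 16000 = 129600
Proposal C = 0.25 × 88000 + 0.125 × 130000 + 0.25 × 115000 + 0.125 × 171000 + 0.25 × 108000 = 22000 + 16250 + 28750 + 21375 + 27000 = 115375

Proposal B ($129,600)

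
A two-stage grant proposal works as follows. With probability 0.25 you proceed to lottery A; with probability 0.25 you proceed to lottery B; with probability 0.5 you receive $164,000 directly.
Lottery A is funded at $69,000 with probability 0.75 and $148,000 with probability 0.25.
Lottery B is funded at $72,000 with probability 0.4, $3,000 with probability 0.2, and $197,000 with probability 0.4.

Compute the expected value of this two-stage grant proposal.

$131,237.50

EV(A) = 0.75 × 69000 + 0.25 × 148000 = 51750 + 37000 = 88750
EV(B) = 0.4 × 72000 + 0.2 × 3000 + 0.4 × 197000 = 28800 + 600 + 78800 = 108200
Branch C: 164000 (certain)
Overall = 0.25 × 88750 + 0.25 × 108200 + 0.5 × 164000 = 22187.5 + 27050 + 82000 = 131237.5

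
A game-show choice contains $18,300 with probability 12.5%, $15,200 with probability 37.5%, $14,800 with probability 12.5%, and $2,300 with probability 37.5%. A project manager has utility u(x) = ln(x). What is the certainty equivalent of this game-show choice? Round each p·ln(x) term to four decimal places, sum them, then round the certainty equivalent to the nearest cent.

$7,636.54

E[u] = 0.125·ln(18300) + 0.375·ln(15200) + 0.125·ln(14800) + 0.375·ln(2300) = 1.2268 + 3.6109 + 1.2003 + 2.9027 = 8.9407
CE = e^8.9407 ≈ 7636.54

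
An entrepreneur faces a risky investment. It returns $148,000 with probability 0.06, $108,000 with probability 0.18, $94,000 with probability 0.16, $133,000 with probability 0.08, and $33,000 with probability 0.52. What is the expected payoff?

EV = 0.06 × 148000 + 0.18 × 108000 + 0.16 × 94000 + 0.08 × 133000 + 0.52 × 33000 = 8880 + 19440 + 15040 + 10640 + 17160 = 71160

$71,160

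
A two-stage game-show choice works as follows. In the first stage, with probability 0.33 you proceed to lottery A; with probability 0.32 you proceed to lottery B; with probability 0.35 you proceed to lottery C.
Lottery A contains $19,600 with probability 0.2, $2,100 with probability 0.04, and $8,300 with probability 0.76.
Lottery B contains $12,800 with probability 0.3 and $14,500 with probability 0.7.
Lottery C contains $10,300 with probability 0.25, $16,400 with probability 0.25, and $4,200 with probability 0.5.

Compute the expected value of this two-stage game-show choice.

$10,951.01

EV(A) = 0.2 × 19600 + 0.04 × 2100 + 0.76 × 8300 = 3920 + 84 + 6308 = 10312
EV(B) = 0.3 × 12800 + 0.7 × 14500 = 3840 + 10150 = 13990
EV(C) = 0.25 × 10300 + 0.25 × 16400 + 0.5 × 4200 = 2575 + 4100 + 2100 = 8775
Overall = 0.33 × 10312 + 0.32 × 13990 + 0.35 × 8775 = 3402.96 + 4476.8 + 3071.25 = 10951.01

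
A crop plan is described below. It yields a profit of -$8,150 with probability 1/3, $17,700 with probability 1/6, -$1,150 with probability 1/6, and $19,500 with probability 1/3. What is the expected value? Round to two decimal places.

EV = 1/3 × (-8150) + 1/6 × 17700 + 1/6 × (-1150) + 1/3 × 19500 = -2716.6667 + 2950 − 191.6667 + 6500 = 6541.6667

$6,541.67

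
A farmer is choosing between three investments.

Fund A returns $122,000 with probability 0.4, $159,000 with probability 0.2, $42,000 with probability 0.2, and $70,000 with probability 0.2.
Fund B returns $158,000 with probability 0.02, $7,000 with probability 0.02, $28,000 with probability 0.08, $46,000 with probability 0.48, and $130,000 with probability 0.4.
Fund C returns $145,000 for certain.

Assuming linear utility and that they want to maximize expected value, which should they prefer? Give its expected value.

Fund C ($145,000)

Fund A = 0.4 × 122000 + 0.2 × 159000 + 0.2 × 42000 + 0.2 × 70000 = 48800 + 31800 + 8400 + 14000 = 103000
Fund B = 0.02 × 158000 + 0.02 × 7000 + 0.08 × 28000 + 0.48 × 46000 + 0.4 × 130000 = 3160 + 140 + 2240 + 22080 + 52000 = 79620
Fund C: 145000 (certain)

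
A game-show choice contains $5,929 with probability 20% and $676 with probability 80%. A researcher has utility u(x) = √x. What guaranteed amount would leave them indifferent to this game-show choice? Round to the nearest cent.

$1,310.44

E[u] = 0.2·√5929 + 0.8·√676 = 0.2·77 + 0.8·26 = 36.2
CE = (36.2)² = 1310.44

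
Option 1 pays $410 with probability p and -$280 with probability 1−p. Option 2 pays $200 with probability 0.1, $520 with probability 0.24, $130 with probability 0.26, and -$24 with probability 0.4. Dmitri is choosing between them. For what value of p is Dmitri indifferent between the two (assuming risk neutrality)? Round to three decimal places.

p = 0.651

EV(Option 2) = 0.1 × 200 + 0.24 × 520 + 0.26 × 130 + 0.4 × (-24) = 20 + 124.8 + 33.8 − 9.6 = 169
p·410 + (1−p)·(-280) = 169
690p − 280 = 169
p = (169 + 280) / 690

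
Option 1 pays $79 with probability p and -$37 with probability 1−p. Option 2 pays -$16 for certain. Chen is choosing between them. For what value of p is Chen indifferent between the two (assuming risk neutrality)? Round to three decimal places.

p·79 + (1−p)·(-37) = -16
116p − 37 = -16
p = (-16 + 37) / 116

p = 0.181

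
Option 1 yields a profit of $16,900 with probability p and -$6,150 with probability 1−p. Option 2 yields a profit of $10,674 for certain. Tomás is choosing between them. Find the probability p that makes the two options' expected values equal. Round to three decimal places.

p = 0.730

p·16900 + (1−p)·(-6150) = 10674
23050p − 6150 = 10674
p = (10674 + 6150) / 23050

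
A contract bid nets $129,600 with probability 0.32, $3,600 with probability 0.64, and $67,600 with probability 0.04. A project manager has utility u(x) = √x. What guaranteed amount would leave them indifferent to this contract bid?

E[u] = 0.32·√129600 + 0.64·√3600 + 0.04·√67600 = 0.32·360 + 0.64·60 + 0.04·260 = 164
CE = (164)² = 26896

$26,896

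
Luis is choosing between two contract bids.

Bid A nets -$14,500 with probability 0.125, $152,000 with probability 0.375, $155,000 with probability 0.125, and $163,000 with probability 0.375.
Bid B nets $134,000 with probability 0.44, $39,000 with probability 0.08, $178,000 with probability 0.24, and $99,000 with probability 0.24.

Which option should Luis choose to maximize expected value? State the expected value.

Bid A ($135,687.50)

Bid A = 0.125 × (-14500) + 0.375 × 152000 + 0.125 × 155000 + 0.375 × 163000 = -1812.5 + 57000 + 19375 + 61125 = 135687.5
Bid B = 0.44 × 134000 + 0.08 × 39000 + 0.24 × 178000 + 0.24 × 99000 = 58960 + 3120 + 42720 + 23760 = 128560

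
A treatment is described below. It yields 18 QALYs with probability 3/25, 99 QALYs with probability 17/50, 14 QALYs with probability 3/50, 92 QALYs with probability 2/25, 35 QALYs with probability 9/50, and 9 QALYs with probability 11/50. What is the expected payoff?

52.3 QALYs

EV = 3/25 × 18 + 17/50 × 99 + 3/50 × 14 + 2/25 × 92 + 9/50 × 35 + 11/50 × 9 = 2.16 + 33.66 + 0.84 + 7.36 + 6.3 + 1.98 = 52.3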